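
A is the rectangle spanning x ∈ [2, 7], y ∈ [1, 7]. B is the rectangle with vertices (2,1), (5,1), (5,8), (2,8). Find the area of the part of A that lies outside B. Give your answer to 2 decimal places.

12.00

|A∩B|: x∈[2,5], y∈[1,7] → 3·6 = 18.
|A| = 30.
|A ∖ B| = |A| − |A∩B| = 30 − 18 = 12.00.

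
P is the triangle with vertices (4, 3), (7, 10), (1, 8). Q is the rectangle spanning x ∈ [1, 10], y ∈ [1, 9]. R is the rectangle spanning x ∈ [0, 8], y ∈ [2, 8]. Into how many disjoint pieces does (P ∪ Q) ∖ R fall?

(P ∪ Q) ∖ R is a single connected region.

1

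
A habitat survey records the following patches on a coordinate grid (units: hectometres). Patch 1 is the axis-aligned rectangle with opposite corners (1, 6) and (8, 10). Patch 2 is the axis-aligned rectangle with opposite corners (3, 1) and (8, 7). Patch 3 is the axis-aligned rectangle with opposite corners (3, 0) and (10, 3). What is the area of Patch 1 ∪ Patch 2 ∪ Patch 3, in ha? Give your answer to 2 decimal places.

64.00

By inclusion–exclusion:
Individual areas: |Patch 1| = 28, |Patch 2| = 30, |Patch 3| = 21.
|Patch 1∩Patch 2|: x∈[3,8], y∈[6,7] → 5·1 = 5.
|Patch 1∩Patch 3| = 0 (no overlap).
|Patch 2∩Patch 3|: x∈[3,8], y∈[1,3] → 5·2 = 10.
|Patch 1∩Patch 2∩Patch 3| = 0.
|Patch 1 ∪ Patch 2 ∪ Patch 3| = 79 − 15 + 0 = 64.00.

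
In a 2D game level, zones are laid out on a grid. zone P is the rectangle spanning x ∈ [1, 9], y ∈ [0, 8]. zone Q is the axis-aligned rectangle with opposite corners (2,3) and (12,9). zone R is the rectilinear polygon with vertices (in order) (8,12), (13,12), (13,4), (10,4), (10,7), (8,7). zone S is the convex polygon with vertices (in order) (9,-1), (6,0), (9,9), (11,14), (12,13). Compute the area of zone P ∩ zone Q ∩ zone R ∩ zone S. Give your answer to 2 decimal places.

0.50

The intersection is the polygon with vertices (8.333,7), (8.667,8), (9,8), (9,7).
By the shoelace formula its area is 0.50.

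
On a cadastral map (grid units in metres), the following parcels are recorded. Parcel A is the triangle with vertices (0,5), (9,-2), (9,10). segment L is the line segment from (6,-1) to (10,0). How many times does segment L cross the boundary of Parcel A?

2

The segment meets the boundary at (9,-0.25), (7.297,-0.676).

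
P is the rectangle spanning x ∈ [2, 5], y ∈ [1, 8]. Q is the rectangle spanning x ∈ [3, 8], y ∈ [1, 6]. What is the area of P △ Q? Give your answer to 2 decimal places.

26.00

|P∩Q|: x∈[3,5], y∈[1,6] → 2·5 = 10.
|P △ Q| = |P| + |Q| − 2·|P∩Q| = 21 + 25 − 20 = 26.00.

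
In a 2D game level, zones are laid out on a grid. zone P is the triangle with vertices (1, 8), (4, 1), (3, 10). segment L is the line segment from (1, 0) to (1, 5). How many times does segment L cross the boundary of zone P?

The segment lies entirely outside zone P and never meets its boundary.

0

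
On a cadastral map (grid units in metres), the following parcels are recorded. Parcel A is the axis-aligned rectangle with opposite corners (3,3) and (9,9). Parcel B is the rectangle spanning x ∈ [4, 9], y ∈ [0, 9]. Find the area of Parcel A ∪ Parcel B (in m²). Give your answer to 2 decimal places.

By inclusion–exclusion:
Individual areas: |Parcel A| = 36, |Parcel B| = 45.
|Parcel A∩Parcel B|: x∈[4,9], y∈[3,9] → 5·6 = 30.
|Parcel A ∪ Parcel B| = 81 − 30 = 51.00.

51.00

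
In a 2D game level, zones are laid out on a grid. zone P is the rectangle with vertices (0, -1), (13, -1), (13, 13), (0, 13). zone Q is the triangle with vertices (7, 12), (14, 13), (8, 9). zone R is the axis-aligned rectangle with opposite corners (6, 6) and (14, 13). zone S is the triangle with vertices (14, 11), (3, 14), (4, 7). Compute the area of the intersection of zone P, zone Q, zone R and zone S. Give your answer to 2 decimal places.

8.32

The intersection is the polygon with vertices (7,12), (9.188,12.312), (11.871,11.581), (8,9).
By the shoelace formula its area is 8.32.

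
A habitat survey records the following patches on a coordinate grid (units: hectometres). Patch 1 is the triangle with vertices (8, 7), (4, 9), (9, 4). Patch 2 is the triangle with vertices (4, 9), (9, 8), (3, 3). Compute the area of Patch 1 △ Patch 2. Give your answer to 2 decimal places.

|Patch 1| = 5, |Patch 2| = 15.5, |Patch 1∩Patch 2| = 2.7301.
|Patch 1 △ Patch 2| = |Patch 1| + |Patch 2| − 2·|Patch 1∩Patch 2| = 5 + 15.5 − 5.4602 = 15.04.

15.04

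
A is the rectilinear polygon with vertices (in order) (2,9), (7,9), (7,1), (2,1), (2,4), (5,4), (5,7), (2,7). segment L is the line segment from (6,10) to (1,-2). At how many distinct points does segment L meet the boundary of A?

The segment meets the boundary at (2.25,1), (3.5,4), (4.75,7), (5.583,9).

4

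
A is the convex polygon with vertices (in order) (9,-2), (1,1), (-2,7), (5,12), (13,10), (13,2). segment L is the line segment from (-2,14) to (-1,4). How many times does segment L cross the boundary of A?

The segment meets the boundary at (-1.125,5.25), (-1.347,7.467).

2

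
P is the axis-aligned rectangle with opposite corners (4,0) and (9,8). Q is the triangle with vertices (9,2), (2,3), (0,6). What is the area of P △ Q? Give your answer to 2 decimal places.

41.96

|P| = 40, |Q| = 9.5, |P∩Q| = 3.7698.
|P △ Q| = |P| + |Q| − 2·|P∩Q| = 40 + 9.5 − 7.5397 = 41.96.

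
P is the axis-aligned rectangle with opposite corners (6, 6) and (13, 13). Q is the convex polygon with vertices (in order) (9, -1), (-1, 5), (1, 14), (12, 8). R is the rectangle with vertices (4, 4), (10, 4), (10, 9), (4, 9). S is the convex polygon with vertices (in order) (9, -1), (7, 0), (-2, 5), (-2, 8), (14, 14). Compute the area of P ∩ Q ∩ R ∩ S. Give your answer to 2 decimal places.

12.00

The intersection is the polygon with vertices (10,9), (10,6), (6,6), (6,9).
By the shoelace formula its area is 12.00.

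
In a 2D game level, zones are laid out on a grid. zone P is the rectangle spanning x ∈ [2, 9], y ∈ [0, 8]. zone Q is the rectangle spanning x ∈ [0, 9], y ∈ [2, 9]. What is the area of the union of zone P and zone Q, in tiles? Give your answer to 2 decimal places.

By inclusion–exclusion:
Individual areas: |zone P| = 56, |zone Q| = 63.
|zone P∩zone Q|: x∈[2,9], y∈[2,8] → 7·6 = 42.
|zone P ∪ zone Q| = 119 − 42 = 77.00.

77.00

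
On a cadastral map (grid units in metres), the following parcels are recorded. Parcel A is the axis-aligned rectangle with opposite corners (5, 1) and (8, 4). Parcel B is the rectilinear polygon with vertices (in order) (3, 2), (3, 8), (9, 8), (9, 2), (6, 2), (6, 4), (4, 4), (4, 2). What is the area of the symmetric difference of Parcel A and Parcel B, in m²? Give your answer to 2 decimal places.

|Parcel A| = 9, |Parcel B| = 32, |Parcel A∩Parcel B| = 4.
|Parcel A △ Parcel B| = |Parcel A| + |Parcel B| − 2·|Parcel A∩Parcel B| = 9 + 32 − 8 = 33.00.

33.00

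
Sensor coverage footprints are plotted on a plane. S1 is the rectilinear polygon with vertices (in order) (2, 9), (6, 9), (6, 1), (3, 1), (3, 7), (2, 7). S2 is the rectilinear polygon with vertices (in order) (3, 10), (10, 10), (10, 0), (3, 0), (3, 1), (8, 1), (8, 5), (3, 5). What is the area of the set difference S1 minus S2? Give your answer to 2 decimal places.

14.00

|S1| = 26, |S1∩S2| = 12.
|S1 ∖ S2| = |S1| − |S1∩S2| = 26 − 12 = 14.00.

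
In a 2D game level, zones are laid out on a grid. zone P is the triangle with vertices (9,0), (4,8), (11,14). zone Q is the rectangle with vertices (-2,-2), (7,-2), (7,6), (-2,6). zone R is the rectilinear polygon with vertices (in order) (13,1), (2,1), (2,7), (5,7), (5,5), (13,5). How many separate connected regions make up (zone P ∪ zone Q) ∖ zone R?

(zone P ∪ zone Q) ∖ zone R splits into 3 disjoint pieces (area 47, area 33.8518, area 0.3839).

3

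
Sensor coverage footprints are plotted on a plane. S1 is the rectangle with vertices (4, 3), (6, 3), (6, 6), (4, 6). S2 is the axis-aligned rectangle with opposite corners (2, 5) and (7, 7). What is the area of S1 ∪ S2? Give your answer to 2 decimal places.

14.00

By inclusion–exclusion:
Individual areas: |S1| = 6, |S2| = 10.
|S1∩S2|: x∈[4,6], y∈[5,6] → 2·1 = 2.
|S1 ∪ S2| = 16 − 2 = 14.00.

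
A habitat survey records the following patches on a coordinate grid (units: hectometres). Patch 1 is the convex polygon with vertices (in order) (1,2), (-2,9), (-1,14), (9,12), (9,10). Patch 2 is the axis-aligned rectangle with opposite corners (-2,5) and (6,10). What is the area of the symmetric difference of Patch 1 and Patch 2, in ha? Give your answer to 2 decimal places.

|Patch 1| = 77, |Patch 2| = 40, |Patch 1∩Patch 2| = 34.4714.
|Patch 1 △ Patch 2| = |Patch 1| + |Patch 2| − 2·|Patch 1∩Patch 2| = 77 + 40 − 68.9429 = 48.06.

48.06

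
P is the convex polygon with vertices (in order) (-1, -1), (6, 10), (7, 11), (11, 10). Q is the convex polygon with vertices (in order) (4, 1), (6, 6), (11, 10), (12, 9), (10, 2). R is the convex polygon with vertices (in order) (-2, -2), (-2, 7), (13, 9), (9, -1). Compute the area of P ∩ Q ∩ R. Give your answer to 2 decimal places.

1.39

The intersection is the polygon with vertices (6,6), (9.1,8.48), (9.383,8.518), (5.632,5.079).
By the shoelace formula its area is 1.39.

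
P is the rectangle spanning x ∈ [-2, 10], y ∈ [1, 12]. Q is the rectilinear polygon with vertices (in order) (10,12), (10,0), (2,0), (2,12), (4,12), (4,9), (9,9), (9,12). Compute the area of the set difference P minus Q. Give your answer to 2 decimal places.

59.00

|P| = 132, |P∩Q| = 73.
|P ∖ Q| = |P| − |P∩Q| = 132 − 73 = 59.00.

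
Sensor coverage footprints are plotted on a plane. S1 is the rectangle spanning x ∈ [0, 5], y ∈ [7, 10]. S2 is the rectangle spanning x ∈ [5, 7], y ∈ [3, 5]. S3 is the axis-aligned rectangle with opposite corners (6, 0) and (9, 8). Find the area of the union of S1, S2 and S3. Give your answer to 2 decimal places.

By inclusion–exclusion:
Individual areas: |S1| = 15, |S2| = 4, |S3| = 24.
|S1∩S2| = 0 (no overlap).
|S1∩S3| = 0 (no overlap).
|S2∩S3|: x∈[6,7], y∈[3,5] → 1·2 = 2.
|S1∩S2∩S3| = 0.
|S1 ∪ S2 ∪ S3| = 43 − 2 + 0 = 41.00.

41.00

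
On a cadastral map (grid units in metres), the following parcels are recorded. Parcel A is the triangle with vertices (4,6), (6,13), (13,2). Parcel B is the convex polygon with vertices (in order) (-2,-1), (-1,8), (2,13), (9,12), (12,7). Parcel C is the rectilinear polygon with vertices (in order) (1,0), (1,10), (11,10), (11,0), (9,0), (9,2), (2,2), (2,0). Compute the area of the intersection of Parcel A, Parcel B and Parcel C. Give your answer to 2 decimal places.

The intersection is the polygon with vertices (10.4,6.086), (7.516,4.438), (4,6), (5.143,10), (7.909,10).
By the shoelace formula its area is 23.32.

23.32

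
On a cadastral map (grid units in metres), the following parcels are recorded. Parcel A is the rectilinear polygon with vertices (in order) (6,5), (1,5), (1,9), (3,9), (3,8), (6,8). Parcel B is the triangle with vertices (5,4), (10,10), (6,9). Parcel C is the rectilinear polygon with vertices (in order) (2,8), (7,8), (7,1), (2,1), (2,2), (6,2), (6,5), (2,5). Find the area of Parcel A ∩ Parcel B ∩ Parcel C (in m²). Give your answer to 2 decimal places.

The intersection is the polygon with vertices (5.8,8), (6,8), (6,5.2), (5.833,5), (5.2,5).
By the shoelace formula its area is 1.48.

1.48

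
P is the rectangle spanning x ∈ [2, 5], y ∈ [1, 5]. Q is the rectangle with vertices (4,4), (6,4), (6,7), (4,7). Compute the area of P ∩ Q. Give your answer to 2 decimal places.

1.00

|P∩Q|: x∈[4,5], y∈[4,5] → 1·1 = 1.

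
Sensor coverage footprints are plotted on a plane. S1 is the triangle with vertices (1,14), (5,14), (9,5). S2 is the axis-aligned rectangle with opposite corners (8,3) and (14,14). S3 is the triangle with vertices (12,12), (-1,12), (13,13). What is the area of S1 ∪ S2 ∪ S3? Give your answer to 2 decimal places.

By inclusion–exclusion:
Individual areas: |S1| = 18, |S2| = 66, |S3| = 6.5.
|S1∩S2| = 0.5625.
|S1∩S3| = 1.1635.
|S2∩S3| = 3.6071.
|S1∩S2∩S3| = 0.
|S1 ∪ S2 ∪ S3| = 90.5 − 5.3331 + 0 = 85.17.

85.17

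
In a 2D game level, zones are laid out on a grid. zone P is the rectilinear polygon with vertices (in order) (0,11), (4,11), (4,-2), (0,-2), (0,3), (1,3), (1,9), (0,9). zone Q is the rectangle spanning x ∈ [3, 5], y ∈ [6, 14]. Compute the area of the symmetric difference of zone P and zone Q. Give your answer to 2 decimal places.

|zone P| = 46, |zone Q| = 16, |zone P∩zone Q| = 5.
|zone P △ zone Q| = |zone P| + |zone Q| − 2·|zone P∩zone Q| = 46 + 16 − 10 = 52.00.

52.00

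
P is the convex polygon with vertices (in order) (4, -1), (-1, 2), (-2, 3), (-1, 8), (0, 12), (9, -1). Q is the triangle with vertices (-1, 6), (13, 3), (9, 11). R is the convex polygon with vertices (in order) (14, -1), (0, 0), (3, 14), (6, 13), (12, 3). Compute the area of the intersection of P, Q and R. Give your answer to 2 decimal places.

The intersection is the polygon with vertices (1.185,5.532), (1.56,7.28), (2.829,7.914), (5.052,4.703).
By the shoelace formula its area is 6.28.

6.28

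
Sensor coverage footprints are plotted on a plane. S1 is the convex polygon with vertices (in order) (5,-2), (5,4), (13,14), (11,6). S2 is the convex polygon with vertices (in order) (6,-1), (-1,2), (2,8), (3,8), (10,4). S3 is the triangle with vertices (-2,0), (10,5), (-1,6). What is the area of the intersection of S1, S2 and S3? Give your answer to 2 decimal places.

The intersection is the polygon with vertices (6.085,5.356), (7.919,5.189), (8.988,4.578), (5,2.917), (5,4).
By the shoelace formula its area is 5.02.

5.02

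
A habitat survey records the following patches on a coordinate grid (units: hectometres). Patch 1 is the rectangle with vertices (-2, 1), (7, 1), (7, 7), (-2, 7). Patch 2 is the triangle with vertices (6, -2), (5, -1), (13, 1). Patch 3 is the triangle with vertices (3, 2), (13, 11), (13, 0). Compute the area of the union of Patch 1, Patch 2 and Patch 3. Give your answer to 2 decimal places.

By inclusion–exclusion:
Individual areas: |Patch 1| = 54, |Patch 2| = 5, |Patch 3| = 55.
|Patch 1∩Patch 2| = 0.
|Patch 1∩Patch 3| = 8.8.
|Patch 2∩Patch 3| = 0.3157.
|Patch 1∩Patch 2∩Patch 3| = 0.
|Patch 1 ∪ Patch 2 ∪ Patch 3| = 114 − 9.1157 + 0 = 104.88.

104.88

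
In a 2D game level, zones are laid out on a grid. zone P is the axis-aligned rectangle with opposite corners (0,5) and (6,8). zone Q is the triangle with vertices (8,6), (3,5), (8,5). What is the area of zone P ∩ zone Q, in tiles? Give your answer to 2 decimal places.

0.90

The intersection is the polygon with vertices (6,5), (3,5), (6,5.6).
By the shoelace formula its area is 0.90.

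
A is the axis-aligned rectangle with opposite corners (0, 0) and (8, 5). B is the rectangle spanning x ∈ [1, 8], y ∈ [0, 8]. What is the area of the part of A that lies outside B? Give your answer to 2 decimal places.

|A∩B|: x∈[1,8], y∈[0,5] → 7·5 = 35.
|A| = 40.
|A ∖ B| = |A| − |A∩B| = 40 − 35 = 5.00.

5.00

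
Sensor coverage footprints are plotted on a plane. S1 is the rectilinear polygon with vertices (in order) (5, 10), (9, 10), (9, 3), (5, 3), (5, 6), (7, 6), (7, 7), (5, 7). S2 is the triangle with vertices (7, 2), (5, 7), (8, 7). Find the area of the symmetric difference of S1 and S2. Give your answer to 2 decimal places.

22.70

|S1| = 26, |S2| = 7.5, |S1∩S2| = 5.4.
|S1 △ S2| = |S1| + |S2| − 2·|S1∩S2| = 26 + 7.5 − 10.8 = 22.70.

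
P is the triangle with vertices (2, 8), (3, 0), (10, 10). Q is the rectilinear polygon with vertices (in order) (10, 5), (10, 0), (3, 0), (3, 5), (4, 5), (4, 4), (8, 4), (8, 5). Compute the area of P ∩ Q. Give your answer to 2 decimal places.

The intersection is the polygon with vertices (3,0), (3,5), (4,5), (4,4), (5.8,4).
By the shoelace formula its area is 6.60.

6.60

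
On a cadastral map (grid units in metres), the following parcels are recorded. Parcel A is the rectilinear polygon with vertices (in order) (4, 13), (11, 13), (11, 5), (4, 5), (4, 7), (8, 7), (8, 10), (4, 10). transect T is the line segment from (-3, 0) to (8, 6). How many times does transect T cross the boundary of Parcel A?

The segment meets the boundary at (6.167,5).

1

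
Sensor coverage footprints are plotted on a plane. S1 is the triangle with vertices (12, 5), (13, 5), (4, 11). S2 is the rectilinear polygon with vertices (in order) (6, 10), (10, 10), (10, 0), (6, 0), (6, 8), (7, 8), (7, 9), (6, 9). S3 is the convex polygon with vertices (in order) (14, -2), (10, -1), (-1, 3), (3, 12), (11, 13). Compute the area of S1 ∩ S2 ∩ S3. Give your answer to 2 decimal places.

1.29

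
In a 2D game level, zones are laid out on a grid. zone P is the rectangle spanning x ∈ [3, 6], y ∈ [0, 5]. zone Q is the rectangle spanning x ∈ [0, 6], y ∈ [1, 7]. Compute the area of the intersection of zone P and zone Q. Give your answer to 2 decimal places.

|zone P∩zone Q|: x∈[3,6], y∈[1,5] → 3·4 = 12.

12.00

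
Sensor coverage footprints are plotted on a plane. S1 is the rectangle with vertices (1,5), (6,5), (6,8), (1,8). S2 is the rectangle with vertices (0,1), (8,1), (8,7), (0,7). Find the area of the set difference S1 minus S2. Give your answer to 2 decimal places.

5.00

|S1∩S2|: x∈[1,6], y∈[5,7] → 5·2 = 10.
|S1| = 15.
|S1 ∖ S2| = |S1| − |S1∩S2| = 15 − 10 = 5.00.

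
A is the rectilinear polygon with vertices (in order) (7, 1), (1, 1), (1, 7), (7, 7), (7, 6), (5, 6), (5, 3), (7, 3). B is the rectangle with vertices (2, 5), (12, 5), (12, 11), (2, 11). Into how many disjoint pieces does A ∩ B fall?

1

A ∩ B is a single connected region.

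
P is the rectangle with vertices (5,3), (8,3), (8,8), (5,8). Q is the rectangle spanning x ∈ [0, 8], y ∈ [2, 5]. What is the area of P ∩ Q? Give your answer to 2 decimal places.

|P∩Q|: x∈[5,8], y∈[3,5] → 3·2 = 6.

6.00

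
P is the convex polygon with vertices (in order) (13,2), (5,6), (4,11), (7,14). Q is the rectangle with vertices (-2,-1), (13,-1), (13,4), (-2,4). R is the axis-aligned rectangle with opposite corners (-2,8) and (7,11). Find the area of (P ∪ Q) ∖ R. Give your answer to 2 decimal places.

|P ∪ Q| = 117.
|(P ∪ Q) ∩ R| = 8.1.
|(P ∪ Q) ∖ R| = 117 − 8.1 = 108.90.

108.90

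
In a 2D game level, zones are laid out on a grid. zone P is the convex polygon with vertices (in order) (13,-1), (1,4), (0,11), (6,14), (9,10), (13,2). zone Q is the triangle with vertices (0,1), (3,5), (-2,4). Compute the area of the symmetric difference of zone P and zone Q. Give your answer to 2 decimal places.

|zone P| = 109.5, |zone Q| = 8.5, |zone P∩zone Q| = 1.498.
|zone P △ zone Q| = |zone P| + |zone Q| − 2·|zone P∩zone Q| = 109.5 + 8.5 − 2.996 = 115.00.

115.00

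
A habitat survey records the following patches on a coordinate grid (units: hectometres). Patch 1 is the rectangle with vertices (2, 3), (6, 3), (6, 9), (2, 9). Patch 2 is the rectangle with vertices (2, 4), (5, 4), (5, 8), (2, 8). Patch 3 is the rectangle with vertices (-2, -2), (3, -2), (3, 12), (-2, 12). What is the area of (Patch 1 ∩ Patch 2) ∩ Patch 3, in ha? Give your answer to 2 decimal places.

4.00

The region (Patch 1 ∩ Patch 2) ∩ Patch 3 is the polygon with vertices (3,8), (3,4), (2,4), (2,8).
By the shoelace formula its area is 4.00.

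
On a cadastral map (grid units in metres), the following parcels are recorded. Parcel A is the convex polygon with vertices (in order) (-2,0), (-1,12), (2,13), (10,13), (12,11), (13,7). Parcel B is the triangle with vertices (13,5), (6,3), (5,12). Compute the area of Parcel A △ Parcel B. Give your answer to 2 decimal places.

111.71

|Parcel A| = 128, |Parcel B| = 32.5, |Parcel A∩Parcel B| = 24.3956.
|Parcel A △ Parcel B| = |Parcel A| + |Parcel B| − 2·|Parcel A∩Parcel B| = 128 + 32.5 − 48.7912 = 111.71.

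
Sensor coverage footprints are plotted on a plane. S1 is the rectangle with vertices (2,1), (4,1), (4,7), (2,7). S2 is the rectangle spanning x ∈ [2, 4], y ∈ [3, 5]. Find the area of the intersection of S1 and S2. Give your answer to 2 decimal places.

4.00

|S1∩S2|: x∈[2,4], y∈[3,5] → 2·2 = 4.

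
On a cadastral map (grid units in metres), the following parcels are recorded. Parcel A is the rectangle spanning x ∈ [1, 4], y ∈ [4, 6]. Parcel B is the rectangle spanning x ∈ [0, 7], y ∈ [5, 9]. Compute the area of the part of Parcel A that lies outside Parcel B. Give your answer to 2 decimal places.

|Parcel A∩Parcel B|: x∈[1,4], y∈[5,6] → 3·1 = 3.
|Parcel A| = 6.
|Parcel A ∖ Parcel B| = |Parcel A| − |Parcel A∩Parcel B| = 6 − 3 = 3.00.

3.00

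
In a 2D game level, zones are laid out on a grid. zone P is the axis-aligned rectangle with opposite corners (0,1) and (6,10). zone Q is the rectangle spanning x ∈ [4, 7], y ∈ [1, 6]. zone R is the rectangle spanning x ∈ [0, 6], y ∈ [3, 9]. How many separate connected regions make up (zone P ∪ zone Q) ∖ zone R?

2

(zone P ∪ zone Q) ∖ zone R splits into 2 disjoint pieces (area 17, area 6).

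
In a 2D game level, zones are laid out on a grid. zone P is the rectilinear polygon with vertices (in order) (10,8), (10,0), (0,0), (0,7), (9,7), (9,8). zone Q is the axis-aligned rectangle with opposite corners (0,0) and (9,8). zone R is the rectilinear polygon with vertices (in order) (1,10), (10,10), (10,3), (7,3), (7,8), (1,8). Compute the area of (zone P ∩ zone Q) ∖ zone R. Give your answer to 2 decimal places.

|zone P ∩ zone Q| = 63.
|(zone P ∩ zone Q) ∩ zone R| = 8.
|(zone P ∩ zone Q) ∖ zone R| = 63 − 8 = 55.00.

55.00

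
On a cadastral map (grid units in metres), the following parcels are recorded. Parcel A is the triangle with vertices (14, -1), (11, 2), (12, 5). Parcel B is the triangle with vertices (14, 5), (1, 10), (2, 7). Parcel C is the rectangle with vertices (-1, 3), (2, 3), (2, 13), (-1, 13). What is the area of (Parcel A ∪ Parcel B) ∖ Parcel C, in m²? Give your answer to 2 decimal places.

|Parcel A ∪ Parcel B| = 23.
|(Parcel A ∪ Parcel B) ∩ Parcel C| = 1.3077.
|(Parcel A ∪ Parcel B) ∖ Parcel C| = 23 − 1.3077 = 21.69.

21.69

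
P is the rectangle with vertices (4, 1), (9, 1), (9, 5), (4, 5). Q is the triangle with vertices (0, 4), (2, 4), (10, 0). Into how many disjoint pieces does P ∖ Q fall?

P ∖ Q splits into 2 disjoint pieces (area 16, area 2.45).

2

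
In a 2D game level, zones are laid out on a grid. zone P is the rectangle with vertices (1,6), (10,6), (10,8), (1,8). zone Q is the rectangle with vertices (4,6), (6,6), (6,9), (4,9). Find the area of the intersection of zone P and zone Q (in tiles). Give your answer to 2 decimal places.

4.00

|zone P∩zone Q|: x∈[4,6], y∈[6,8] → 2·2 = 4.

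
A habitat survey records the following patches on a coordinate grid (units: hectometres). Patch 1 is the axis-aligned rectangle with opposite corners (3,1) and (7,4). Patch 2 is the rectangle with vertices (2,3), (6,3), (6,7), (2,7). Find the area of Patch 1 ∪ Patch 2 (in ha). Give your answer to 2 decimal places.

25.00

By inclusion–exclusion:
Individual areas: |Patch 1| = 12, |Patch 2| = 16.
|Patch 1∩Patch 2|: x∈[3,6], y∈[3,4] → 3·1 = 3.
|Patch 1 ∪ Patch 2| = 28 − 3 = 25.00.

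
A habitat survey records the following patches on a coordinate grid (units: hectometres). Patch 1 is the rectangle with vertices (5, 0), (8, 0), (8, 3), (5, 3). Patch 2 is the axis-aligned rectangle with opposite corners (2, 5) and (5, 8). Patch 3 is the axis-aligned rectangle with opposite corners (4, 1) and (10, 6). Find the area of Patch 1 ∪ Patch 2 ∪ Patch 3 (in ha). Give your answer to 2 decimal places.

41.00

By inclusion–exclusion:
Individual areas: |Patch 1| = 9, |Patch 2| = 9, |Patch 3| = 30.
|Patch 1∩Patch 2| = 0 (no overlap).
|Patch 1∩Patch 3|: x∈[5,8], y∈[1,3] → 3·2 = 6.
|Patch 2∩Patch 3|: x∈[4,5], y∈[5,6] → 1·1 = 1.
|Patch 1∩Patch 2∩Patch 3| = 0.
|Patch 1 ∪ Patch 2 ∪ Patch 3| = 48 − 7 + 0 = 41.00.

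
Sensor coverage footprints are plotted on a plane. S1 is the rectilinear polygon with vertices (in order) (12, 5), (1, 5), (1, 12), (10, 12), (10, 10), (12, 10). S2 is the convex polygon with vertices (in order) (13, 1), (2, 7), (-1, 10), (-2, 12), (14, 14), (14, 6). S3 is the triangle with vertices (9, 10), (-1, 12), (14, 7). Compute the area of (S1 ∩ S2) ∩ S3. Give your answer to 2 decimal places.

9.20

The region (S1 ∩ S2) ∩ S3 is the polygon with vertices (1,11.6), (9,10), (12,8.2), (12,7.667), (1,11.333).
By the shoelace formula its area is 9.20.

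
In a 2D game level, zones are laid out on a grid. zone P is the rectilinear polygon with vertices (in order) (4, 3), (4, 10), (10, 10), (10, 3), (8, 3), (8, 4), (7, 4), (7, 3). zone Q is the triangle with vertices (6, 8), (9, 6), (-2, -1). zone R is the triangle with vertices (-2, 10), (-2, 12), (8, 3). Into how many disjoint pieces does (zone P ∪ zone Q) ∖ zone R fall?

2

(zone P ∪ zone Q) ∖ zone R splits into 2 disjoint pieces (area 34.25, area 14.0714).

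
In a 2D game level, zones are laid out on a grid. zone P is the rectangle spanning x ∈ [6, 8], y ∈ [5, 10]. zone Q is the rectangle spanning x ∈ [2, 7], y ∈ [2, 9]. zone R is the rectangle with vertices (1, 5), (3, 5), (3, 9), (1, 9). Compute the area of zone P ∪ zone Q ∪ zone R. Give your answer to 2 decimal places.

45.00

By inclusion–exclusion:
Individual areas: |zone P| = 10, |zone Q| = 35, |zone R| = 8.
|zone P∩zone Q|: x∈[6,7], y∈[5,9] → 1·4 = 4.
|zone P∩zone R| = 0 (no overlap).
|zone Q∩zone R|: x∈[2,3], y∈[5,9] → 1·4 = 4.
|zone P∩zone Q∩zone R| = 0.
|zone P ∪ zone Q ∪ zone R| = 53 − 8 + 0 = 45.00.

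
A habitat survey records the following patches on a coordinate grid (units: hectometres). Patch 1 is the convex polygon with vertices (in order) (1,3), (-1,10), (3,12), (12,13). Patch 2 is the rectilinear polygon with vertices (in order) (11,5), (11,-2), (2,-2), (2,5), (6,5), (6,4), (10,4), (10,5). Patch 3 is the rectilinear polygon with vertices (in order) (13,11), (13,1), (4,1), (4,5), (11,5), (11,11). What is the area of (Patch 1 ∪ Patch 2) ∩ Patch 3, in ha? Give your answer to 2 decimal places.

The region (Patch 1 ∪ Patch 2) ∩ Patch 3 is the polygon with vertices (6,5), (6,4), (10,4), (10,5), (11,5), (11,1), (4,1), (4,5).
By the shoelace formula its area is 24.00.

24.00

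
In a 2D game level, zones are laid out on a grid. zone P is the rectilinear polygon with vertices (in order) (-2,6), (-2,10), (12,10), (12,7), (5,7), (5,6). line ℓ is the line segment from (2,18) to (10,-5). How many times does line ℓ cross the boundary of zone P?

2

The segment meets the boundary at (5.826,7), (4.783,10).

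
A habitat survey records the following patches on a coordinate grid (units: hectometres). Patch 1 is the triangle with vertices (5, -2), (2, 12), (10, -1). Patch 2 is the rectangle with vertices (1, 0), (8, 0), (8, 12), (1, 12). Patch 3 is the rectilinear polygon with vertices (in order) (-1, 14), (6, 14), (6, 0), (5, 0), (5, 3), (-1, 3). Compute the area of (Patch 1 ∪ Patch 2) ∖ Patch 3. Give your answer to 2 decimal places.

|Patch 1 ∪ Patch 2| = 93.1786.
|(Patch 1 ∪ Patch 2) ∩ Patch 3| = 48.
|(Patch 1 ∪ Patch 2) ∖ Patch 3| = 93.1786 − 48 = 45.18.

45.18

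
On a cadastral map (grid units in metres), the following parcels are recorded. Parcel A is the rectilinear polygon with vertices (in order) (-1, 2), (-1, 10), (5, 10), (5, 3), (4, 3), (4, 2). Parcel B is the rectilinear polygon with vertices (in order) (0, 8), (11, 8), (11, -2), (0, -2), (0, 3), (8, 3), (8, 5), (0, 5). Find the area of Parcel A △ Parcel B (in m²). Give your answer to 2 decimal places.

|Parcel A| = 47, |Parcel B| = 94, |Parcel A∩Parcel B| = 19.
|Parcel A △ Parcel B| = |Parcel A| + |Parcel B| − 2·|Parcel A∩Parcel B| = 47 + 94 − 38 = 103.00.

103.00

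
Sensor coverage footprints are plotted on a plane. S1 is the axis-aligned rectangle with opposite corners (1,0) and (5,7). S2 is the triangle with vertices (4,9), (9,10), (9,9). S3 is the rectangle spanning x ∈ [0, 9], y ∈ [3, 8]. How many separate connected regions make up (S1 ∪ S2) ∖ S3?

2

(S1 ∪ S2) ∖ S3 splits into 2 disjoint pieces (area 12, area 2.5).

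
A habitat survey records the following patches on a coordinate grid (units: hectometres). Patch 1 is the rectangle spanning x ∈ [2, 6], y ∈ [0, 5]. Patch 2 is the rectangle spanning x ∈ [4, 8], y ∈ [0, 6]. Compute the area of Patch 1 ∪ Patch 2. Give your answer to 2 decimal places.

By inclusion–exclusion:
Individual areas: |Patch 1| = 20, |Patch 2| = 24.
|Patch 1∩Patch 2|: x∈[4,6], y∈[0,5] → 2·5 = 10.
|Patch 1 ∪ Patch 2| = 44 − 10 = 34.00.

34.00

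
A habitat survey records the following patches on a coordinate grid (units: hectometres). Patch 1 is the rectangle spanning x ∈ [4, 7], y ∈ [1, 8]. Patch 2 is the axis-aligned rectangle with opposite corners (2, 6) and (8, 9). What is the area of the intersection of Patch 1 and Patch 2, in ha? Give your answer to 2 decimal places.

6.00

|Patch 1∩Patch 2|: x∈[4,7], y∈[6,8] → 3·2 = 6.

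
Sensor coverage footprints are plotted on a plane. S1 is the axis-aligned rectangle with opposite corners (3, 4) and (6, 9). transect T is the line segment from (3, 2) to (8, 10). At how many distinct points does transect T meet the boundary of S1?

2

The segment meets the boundary at (6,6.8), (4.25,4).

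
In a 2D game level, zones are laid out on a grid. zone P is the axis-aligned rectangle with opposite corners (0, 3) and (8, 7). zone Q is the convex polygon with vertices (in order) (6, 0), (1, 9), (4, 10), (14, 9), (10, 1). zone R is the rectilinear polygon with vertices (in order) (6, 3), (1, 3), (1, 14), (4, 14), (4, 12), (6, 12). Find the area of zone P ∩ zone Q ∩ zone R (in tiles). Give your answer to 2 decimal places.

The intersection is the polygon with vertices (4.333,3), (2.111,7), (6,7), (6,3).
By the shoelace formula its area is 11.11.

11.11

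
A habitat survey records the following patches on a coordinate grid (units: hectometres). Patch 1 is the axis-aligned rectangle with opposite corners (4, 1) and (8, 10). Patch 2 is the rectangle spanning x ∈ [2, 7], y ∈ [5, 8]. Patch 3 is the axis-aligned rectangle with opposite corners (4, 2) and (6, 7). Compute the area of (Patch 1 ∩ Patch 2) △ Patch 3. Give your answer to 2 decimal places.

11.00

|Patch 1 ∩ Patch 2| = 9.
|(Patch 1 ∩ Patch 2) ∩ Patch 3| = 4.
|(Patch 1 ∩ Patch 2) △ Patch 3| = 9 + 10 − 8 = 11.00.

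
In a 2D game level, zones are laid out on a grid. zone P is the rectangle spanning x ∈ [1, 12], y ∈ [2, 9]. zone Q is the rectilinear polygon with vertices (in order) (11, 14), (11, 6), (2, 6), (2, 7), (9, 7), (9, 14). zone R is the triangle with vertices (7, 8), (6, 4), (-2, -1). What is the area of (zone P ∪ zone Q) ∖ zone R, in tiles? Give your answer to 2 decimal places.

|zone P ∪ zone Q| = 87.
|(zone P ∪ zone Q) ∩ zone R| = 10.8.
|(zone P ∪ zone Q) ∖ zone R| = 87 − 10.8 = 76.20.

76.20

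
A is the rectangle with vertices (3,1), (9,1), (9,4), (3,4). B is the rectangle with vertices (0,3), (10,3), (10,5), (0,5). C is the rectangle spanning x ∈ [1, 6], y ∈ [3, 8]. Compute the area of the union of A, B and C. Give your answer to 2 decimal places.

By inclusion–exclusion:
Individual areas: |A| = 18, |B| = 20, |C| = 25.
|A∩B|: x∈[3,9], y∈[3,4] → 6·1 = 6.
|A∩C|: x∈[3,6], y∈[3,4] → 3·1 = 3.
|B∩C|: x∈[1,6], y∈[3,5] → 5·2 = 10.
|A∩B∩C| = 3.
|A ∪ B ∪ C| = 63 − 19 + 3 = 47.00.

47.00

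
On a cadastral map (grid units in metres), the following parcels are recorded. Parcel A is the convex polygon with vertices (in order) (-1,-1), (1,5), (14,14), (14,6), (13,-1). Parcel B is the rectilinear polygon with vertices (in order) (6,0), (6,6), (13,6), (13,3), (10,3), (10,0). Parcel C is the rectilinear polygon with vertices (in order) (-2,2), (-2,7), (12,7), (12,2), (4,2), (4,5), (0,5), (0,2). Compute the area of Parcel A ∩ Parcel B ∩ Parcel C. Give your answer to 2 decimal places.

The intersection is the polygon with vertices (12,6), (12,3), (10,3), (10,2), (6,2), (6,6).
By the shoelace formula its area is 22.00.

22.00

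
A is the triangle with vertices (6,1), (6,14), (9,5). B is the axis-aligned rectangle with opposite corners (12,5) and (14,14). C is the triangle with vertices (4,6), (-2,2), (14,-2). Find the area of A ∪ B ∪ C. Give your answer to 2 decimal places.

78.79

By inclusion–exclusion:
Individual areas: |A| = 19.5, |B| = 18, |C| = 44.
|A∩B| = 0.
|A∩C| = 2.7094.
|B∩C| = 0.
|A∩B∩C| = 0.
|A ∪ B ∪ C| = 81.5 − 2.7094 + 0 = 78.79.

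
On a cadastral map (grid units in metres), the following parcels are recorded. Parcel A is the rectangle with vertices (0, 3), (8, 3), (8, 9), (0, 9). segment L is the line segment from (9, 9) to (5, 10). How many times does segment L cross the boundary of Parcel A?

0

The segment lies entirely outside Parcel A and never meets its boundary.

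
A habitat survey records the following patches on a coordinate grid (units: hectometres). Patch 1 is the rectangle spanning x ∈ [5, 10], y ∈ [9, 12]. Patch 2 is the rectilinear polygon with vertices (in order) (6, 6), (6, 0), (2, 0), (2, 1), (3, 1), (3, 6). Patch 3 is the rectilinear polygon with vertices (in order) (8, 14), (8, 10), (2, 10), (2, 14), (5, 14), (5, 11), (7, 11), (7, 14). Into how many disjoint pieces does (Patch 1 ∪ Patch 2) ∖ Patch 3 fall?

3

(Patch 1 ∪ Patch 2) ∖ Patch 3 splits into 3 disjoint pieces (area 9, area 2, area 19).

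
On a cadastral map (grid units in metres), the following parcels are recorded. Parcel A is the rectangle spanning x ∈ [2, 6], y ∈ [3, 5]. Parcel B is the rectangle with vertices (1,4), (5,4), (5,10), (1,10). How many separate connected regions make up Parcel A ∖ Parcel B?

Parcel A ∖ Parcel B is a single connected region.

1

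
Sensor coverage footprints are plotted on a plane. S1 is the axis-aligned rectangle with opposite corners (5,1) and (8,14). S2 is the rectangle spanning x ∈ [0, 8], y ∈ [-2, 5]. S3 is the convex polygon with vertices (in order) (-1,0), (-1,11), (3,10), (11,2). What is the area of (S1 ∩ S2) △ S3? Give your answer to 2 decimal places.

67.50

|S1 ∩ S2| = 12.
|(S1 ∩ S2) ∩ S3| = 11.25.
|(S1 ∩ S2) △ S3| = 12 + 78 − 22.5 = 67.50.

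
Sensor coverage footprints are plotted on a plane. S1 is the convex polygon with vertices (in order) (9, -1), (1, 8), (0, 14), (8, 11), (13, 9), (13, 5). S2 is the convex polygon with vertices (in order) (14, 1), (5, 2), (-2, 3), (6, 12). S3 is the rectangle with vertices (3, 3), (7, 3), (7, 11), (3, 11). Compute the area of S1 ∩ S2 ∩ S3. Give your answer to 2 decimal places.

26.08

The intersection is the polygon with vertices (5.111,11), (6.727,11), (7,10.625), (7,3), (5.444,3), (3,5.75), (3,8.625).
By the shoelace formula its area is 26.08.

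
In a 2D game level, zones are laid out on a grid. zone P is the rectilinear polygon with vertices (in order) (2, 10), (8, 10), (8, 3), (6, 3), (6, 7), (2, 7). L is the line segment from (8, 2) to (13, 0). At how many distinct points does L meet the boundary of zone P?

0

The segment lies entirely outside zone P and never meets its boundary.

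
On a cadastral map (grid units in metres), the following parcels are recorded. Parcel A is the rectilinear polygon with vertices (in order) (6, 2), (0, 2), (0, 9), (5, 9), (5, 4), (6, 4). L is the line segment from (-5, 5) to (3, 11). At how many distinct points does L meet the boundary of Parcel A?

2

The segment meets the boundary at (0.333,9), (0,8.75).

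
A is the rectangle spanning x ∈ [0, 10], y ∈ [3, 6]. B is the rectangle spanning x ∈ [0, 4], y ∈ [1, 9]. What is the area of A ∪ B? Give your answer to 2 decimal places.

By inclusion–exclusion:
Individual areas: |A| = 30, |B| = 32.
|A∩B|: x∈[0,4], y∈[3,6] → 4·3 = 12.
|A ∪ B| = 62 − 12 = 50.00.

50.00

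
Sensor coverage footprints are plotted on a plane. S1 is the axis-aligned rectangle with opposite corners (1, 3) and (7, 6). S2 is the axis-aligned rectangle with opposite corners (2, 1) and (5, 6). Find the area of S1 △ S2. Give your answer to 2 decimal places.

15.00

|S1∩S2|: x∈[2,5], y∈[3,6] → 3·3 = 9.
|S1 △ S2| = |S1| + |S2| − 2·|S1∩S2| = 18 + 15 − 18 = 15.00.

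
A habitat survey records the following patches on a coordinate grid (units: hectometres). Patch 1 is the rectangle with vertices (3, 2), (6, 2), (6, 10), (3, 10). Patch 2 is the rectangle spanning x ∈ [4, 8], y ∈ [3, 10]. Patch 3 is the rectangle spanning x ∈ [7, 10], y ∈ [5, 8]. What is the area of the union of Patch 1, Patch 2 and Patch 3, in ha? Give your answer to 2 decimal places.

By inclusion–exclusion:
Individual areas: |Patch 1| = 24, |Patch 2| = 28, |Patch 3| = 9.
|Patch 1∩Patch 2|: x∈[4,6], y∈[3,10] → 2·7 = 14.
|Patch 1∩Patch 3| = 0 (no overlap).
|Patch 2∩Patch 3|: x∈[7,8], y∈[5,8] → 1·3 = 3.
|Patch 1∩Patch 2∩Patch 3| = 0.
|Patch 1 ∪ Patch 2 ∪ Patch 3| = 61 − 17 + 0 = 44.00.

44.00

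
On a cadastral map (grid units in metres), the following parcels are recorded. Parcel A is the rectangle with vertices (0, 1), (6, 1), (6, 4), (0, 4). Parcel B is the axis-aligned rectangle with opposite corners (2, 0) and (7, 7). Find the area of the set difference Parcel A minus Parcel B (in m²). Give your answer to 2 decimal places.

6.00

|Parcel A∩Parcel B|: x∈[2,6], y∈[1,4] → 4·3 = 12.
|Parcel A| = 18.
|Parcel A ∖ Parcel B| = |Parcel A| − |Parcel A∩Parcel B| = 18 − 12 = 6.00.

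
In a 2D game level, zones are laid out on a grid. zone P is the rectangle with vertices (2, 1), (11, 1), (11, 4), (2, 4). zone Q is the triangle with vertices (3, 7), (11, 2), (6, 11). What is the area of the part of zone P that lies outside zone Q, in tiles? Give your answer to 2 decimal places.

|zone P| = 27, |zone P∩zone Q| = 2.0889.
|zone P ∖ zone Q| = |zone P| − |zone P∩zone Q| = 27 − 2.0889 = 24.91.

24.91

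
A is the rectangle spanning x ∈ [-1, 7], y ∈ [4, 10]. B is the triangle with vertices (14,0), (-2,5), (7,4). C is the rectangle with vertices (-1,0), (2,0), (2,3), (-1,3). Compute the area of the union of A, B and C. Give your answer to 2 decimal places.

By inclusion–exclusion:
Individual areas: |A| = 48, |B| = 14.5, |C| = 9.
|A∩B| = 2.7993.
|A∩C| = 0 (no overlap).
|B∩C| = 0.
|A∩B∩C| = 0.
|A ∪ B ∪ C| = 71.5 − 2.7993 + 0 = 68.70.

68.70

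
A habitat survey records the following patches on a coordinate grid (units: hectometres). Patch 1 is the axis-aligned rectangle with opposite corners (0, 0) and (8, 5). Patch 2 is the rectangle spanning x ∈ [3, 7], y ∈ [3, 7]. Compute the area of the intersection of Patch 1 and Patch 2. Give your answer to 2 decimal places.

|Patch 1∩Patch 2|: x∈[3,7], y∈[3,5] → 4·2 = 8.

8.00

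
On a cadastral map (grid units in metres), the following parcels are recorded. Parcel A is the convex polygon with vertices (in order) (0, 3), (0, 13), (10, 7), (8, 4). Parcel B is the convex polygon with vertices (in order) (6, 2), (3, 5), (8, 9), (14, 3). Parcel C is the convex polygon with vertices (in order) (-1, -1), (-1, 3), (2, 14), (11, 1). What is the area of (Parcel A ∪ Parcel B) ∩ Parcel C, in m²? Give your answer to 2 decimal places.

55.12

The region (Parcel A ∪ Parcel B) ∩ Parcel C is the polygon with vertices (4.605,10.237), (9.965,2.496), (6,2), (4.444,3.556), (0,3), (0,6.667), (1.484,12.109).
By the shoelace formula its area is 55.12.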